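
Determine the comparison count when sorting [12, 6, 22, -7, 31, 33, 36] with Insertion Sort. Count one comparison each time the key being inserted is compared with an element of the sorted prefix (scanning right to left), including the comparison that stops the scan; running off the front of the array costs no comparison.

Insert 6: 12 > 6 (shift), reached front = 1 comparison(s) -> [6, 12, 22, -7, 31, 33, 36]
Insert 22: 12 <= 22 (stop) = 1 comparison(s) -> [6, 12, 22, -7, 31, 33, 36]
Insert -7: 22 > -7 (shift), 12 > -7 (shift), 6 > -7 (shift), reached front = 3 comparison(s) -> [-7, 6, 12, 22, 31, 33, 36]
Insert 31: 22 <= 31 (stop) = 1 comparison(s) -> [-7, 6, 12, 22, 31, 33, 36]
Insert 33: 31 <= 33 (stop) = 1 comparison(s) -> [-7, 6, 12, 22, 31, 33, 36]
Insert 36: 33 <= 36 (stop) = 1 comparison(s) -> [-7, 6, 12, 22, 31, 33, 36]
Total comparisons: 1 + 1 + 3 + 1 + 1 + 1 = 8


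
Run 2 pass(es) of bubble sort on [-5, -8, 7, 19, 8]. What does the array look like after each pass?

After pass 1: [-8, -5, 7, 8, 19] (2 swaps)
After pass 2: [-8, -5, 7, 8, 19] (0 swaps)
Total swaps: 2


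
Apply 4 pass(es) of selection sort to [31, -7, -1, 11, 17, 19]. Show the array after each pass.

Pass 1: Select minimum -7 at index 1, swap -> [-7, 31, -1, 11, 17, 19]
Pass 2: Select minimum -1 at index 2, swap -> [-7, -1, 31, 11, 17, 19]
Pass 3: Select minimum 11 at index 3, swap -> [-7, -1, 11, 31, 17, 19]
Pass 4: Select minimum 17 at index 4, swap -> [-7, -1, 11, 17, 31, 19]


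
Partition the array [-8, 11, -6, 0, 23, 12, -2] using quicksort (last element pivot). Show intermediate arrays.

Partition 1: pivot=-2 at index 2 -> [-8, -6, -2, 0, 23, 12, 11]
Partition 2: pivot=-6 at index 1 -> [-8, -6, -2, 0, 23, 12, 11]
Partition 3: pivot=11 at index 4 -> [-8, -6, -2, 0, 11, 12, 23]
Partition 4: pivot=23 at index 6 -> [-8, -6, -2, 0, 11, 12, 23]


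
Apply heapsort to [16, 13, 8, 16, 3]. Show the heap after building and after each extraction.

Build heap: [16, 16, 8, 13, 3]
Extract 16: [16, 13, 8, 3, 16]
Extract 16: [13, 3, 8, 16, 16]
Extract 13: [8, 3, 13, 16, 16]
Extract 8: [3, 8, 13, 16, 16]


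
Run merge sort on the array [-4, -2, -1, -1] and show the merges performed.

Divide and conquer:
  Merge [-4] + [-2] -> [-4, -2]
  Merge [-1] + [-1] -> [-1, -1]
  Merge [-4, -2] + [-1, -1] -> [-4, -2, -1, -1]


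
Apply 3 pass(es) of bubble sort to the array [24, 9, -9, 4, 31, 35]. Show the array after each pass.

After pass 1: [9, -9, 4, 24, 31, 35] (3 swaps)
After pass 2: [-9, 4, 9, 24, 31, 35] (2 swaps)
After pass 3: [-9, 4, 9, 24, 31, 35] (0 swaps)
Total swaps: 5


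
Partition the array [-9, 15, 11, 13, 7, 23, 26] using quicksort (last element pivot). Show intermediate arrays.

Partition 1: pivot=26 at index 6 -> [-9, 15, 11, 13, 7, 23, 26]
Partition 2: pivot=23 at index 5 -> [-9, 15, 11, 13, 7, 23, 26]
Partition 3: pivot=7 at index 1 -> [-9, 7, 11, 13, 15, 23, 26]
Partition 4: pivot=15 at index 4 -> [-9, 7, 11, 13, 15, 23, 26]
Partition 5: pivot=13 at index 3 -> [-9, 7, 11, 13, 15, 23, 26]


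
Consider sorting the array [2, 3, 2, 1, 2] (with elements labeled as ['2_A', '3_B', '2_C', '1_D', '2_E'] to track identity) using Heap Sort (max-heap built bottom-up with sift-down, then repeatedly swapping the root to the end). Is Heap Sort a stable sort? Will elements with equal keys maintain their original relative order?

Trace Heap Sort on the labeled array (the key is the number; the letter only tracks identity):
  Build max-heap: [3_B, 2_A, 2_C, 1_D, 2_E]
  Swap root 3_B to index 4, re-heapify first 4 -> [2_E, 2_A, 2_C, 1_D, 3_B]
  Swap root 2_E to index 3, re-heapify first 3 -> [2_A, 1_D, 2_C, 2_E, 3_B]
  Swap root 2_A to index 2, re-heapify first 2 -> [2_C, 1_D, 2_A, 2_E, 3_B]
  Swap root 2_C to index 1, re-heapify first 1 -> [1_D, 2_C, 2_A, 2_E, 3_B]
Final order: [1_D, 2_C, 2_A, 2_E, 3_B]
Equal keys:
  value 2: originally 2_A, 2_C, 2_E; after sorting 2_C, 2_A, 2_E -> order changed
Equal keys were reordered, so Heap Sort is not stable: heap construction and root-to-end swaps move elements without regard to the original order of equal keys. (One such input is enough; an unstable sort may happen to preserve order on other inputs, but it gives no guarantee.)
Answer: Not stable


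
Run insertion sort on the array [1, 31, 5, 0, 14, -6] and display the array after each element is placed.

First element 1 is already 'sorted'
Insert 31: shifted 0 elements -> [1, 31, 5, 0, 14, -6]
Insert 5: shifted 1 elements -> [1, 5, 31, 0, 14, -6]
Insert 0: shifted 3 elements -> [0, 1, 5, 31, 14, -6]
Insert 14: shifted 1 elements -> [0, 1, 5, 14, 31, -6]
Insert -6: shifted 5 elements -> [-6, 0, 1, 5, 14, 31]


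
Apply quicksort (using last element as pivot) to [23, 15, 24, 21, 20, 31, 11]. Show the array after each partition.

Partition 1: pivot=11 at index 0 -> [11, 15, 24, 21, 20, 31, 23]
Partition 2: pivot=23 at index 4 -> [11, 15, 21, 20, 23, 31, 24]
Partition 3: pivot=20 at index 2 -> [11, 15, 20, 21, 23, 31, 24]
Partition 4: pivot=24 at index 5 -> [11, 15, 20, 21, 23, 24, 31]


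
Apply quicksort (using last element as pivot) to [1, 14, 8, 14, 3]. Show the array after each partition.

Partition 1: pivot=3 at index 1 -> [1, 3, 8, 14, 14]
Partition 2: pivot=14 at index 4 -> [1, 3, 8, 14, 14]
Partition 3: pivot=14 at index 3 -> [1, 3, 8, 14, 14]


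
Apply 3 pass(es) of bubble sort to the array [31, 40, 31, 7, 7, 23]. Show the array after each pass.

After pass 1: [31, 31, 7, 7, 23, 40] (4 swaps)
After pass 2: [31, 7, 7, 23, 31, 40] (3 swaps)
After pass 3: [7, 7, 23, 31, 31, 40] (3 swaps)
Total swaps: 10


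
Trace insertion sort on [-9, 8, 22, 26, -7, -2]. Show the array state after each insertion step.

First element -9 is already 'sorted'
Insert 8: shifted 0 elements -> [-9, 8, 22, 26, -7, -2]
Insert 22: shifted 0 elements -> [-9, 8, 22, 26, -7, -2]
Insert 26: shifted 0 elements -> [-9, 8, 22, 26, -7, -2]
Insert -7: shifted 3 elements -> [-9, -7, 8, 22, 26, -2]
Insert -2: shifted 3 elements -> [-9, -7, -2, 8, 22, 26]


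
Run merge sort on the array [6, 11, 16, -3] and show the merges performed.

Divide and conquer:
  Merge [6] + [11] -> [6, 11]
  Merge [16] + [-3] -> [-3, 16]
  Merge [6, 11] + [-3, 16] -> [-3, 6, 11, 16]


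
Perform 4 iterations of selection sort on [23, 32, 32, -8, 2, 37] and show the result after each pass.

Pass 1: Select minimum -8 at index 3, swap -> [-8, 32, 32, 23, 2, 37]
Pass 2: Select minimum 2 at index 4, swap -> [-8, 2, 32, 23, 32, 37]
Pass 3: Select minimum 23 at index 3, swap -> [-8, 2, 23, 32, 32, 37]
Pass 4: Select minimum 32 at index 3, swap -> [-8, 2, 23, 32, 32, 37]


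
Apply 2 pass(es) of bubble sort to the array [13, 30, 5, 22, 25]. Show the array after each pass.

After pass 1: [13, 5, 22, 25, 30] (3 swaps)
After pass 2: [5, 13, 22, 25, 30] (1 swaps)
Total swaps: 4


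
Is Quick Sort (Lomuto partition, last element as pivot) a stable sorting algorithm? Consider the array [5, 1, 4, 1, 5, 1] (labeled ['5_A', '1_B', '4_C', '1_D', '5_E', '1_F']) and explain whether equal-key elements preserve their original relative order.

Trace Quick Sort on the labeled array (the key is the number; the letter only tracks identity):
  Partition indices 0..5 around pivot 1_F -> [1_B, 1_D, 1_F, 5_A, 5_E, 4_C]
  Partition indices 0..1 around pivot 1_D -> [1_B, 1_D, 1_F, 5_A, 5_E, 4_C]
  Partition indices 3..5 around pivot 4_C -> [1_B, 1_D, 1_F, 4_C, 5_E, 5_A]
  Partition indices 4..5 around pivot 5_A -> [1_B, 1_D, 1_F, 4_C, 5_E, 5_A]
Final order: [1_B, 1_D, 1_F, 4_C, 5_E, 5_A]
Equal keys:
  value 1: originally 1_B, 1_D, 1_F; after sorting 1_B, 1_D, 1_F -> order preserved
  value 5: originally 5_A, 5_E; after sorting 5_E, 5_A -> order changed
Equal keys were reordered, so Quick Sort is not stable: partition swaps elements across long distances and can reorder equal keys. (One such input is enough; an unstable sort may happen to preserve order on other inputs, but it gives no guarantee.)
Answer: Not stable


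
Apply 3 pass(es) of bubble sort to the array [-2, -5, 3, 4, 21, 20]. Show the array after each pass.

After pass 1: [-5, -2, 3, 4, 20, 21] (2 swaps)
After pass 2: [-5, -2, 3, 4, 20, 21] (0 swaps)
After pass 3: [-5, -2, 3, 4, 20, 21] (0 swaps)
Total swaps: 2


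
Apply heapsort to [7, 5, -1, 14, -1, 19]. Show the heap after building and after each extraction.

Build heap: [19, 14, 7, 5, -1, -1]
Extract 19: [14, 5, 7, -1, -1, 19]
Extract 14: [7, 5, -1, -1, 14, 19]
Extract 7: [5, -1, -1, 7, 14, 19]
Extract 5: [-1, -1, 5, 7, 14, 19]
Extract -1: [-1, -1, 5, 7, 14, 19]


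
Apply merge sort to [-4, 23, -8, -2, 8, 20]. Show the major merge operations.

Divide and conquer:
  Merge [23] + [-8] -> [-8, 23]
  Merge [-4] + [-8, 23] -> [-8, -4, 23]
  Merge [8] + [20] -> [8, 20]
  Merge [-2] + [8, 20] -> [-2, 8, 20]
  Merge [-8, -4, 23] + [-2, 8, 20] -> [-8, -4, -2, 8, 20, 23]


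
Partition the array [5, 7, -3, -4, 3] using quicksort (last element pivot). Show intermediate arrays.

Partition 1: pivot=3 at index 2 -> [-3, -4, 3, 7, 5]
Partition 2: pivot=-4 at index 0 -> [-4, -3, 3, 7, 5]
Partition 3: pivot=5 at index 3 -> [-4, -3, 3, 5, 7]


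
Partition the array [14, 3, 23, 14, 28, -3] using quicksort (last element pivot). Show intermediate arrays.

Partition 1: pivot=-3 at index 0 -> [-3, 3, 23, 14, 28, 14]
Partition 2: pivot=14 at index 3 -> [-3, 3, 14, 14, 28, 23]
Partition 3: pivot=14 at index 2 -> [-3, 3, 14, 14, 28, 23]
Partition 4: pivot=23 at index 4 -> [-3, 3, 14, 14, 23, 28]


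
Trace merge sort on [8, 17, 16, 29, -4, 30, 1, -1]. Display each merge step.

Divide and conquer:
  Merge [8] + [17] -> [8, 17]
  Merge [16] + [29] -> [16, 29]
  Merge [8, 17] + [16, 29] -> [8, 16, 17, 29]
  Merge [-4] + [30] -> [-4, 30]
  Merge [1] + [-1] -> [-1, 1]
  Merge [-4, 30] + [-1, 1] -> [-4, -1, 1, 30]
  Merge [8, 16, 17, 29] + [-4, -1, 1, 30] -> [-4, -1, 1, 8, 16, 17, 29, 30]


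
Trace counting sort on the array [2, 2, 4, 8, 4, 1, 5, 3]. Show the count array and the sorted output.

Count array: [0, 1, 2, 1, 2, 1, 0, 0, 1]
(count[i] = number of elements equal to i)
Cumulative count: [0, 1, 3, 4, 6, 7, 7, 7, 8]
Sorted: [1, 2, 2, 3, 4, 4, 5, 8]


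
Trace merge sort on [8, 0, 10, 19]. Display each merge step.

Divide and conquer:
  Merge [8] + [0] -> [0, 8]
  Merge [10] + [19] -> [10, 19]
  Merge [0, 8] + [10, 19] -> [0, 8, 10, 19]


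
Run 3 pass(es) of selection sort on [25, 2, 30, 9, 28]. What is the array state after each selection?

Pass 1: Select minimum 2 at index 1, swap -> [2, 25, 30, 9, 28]
Pass 2: Select minimum 9 at index 3, swap -> [2, 9, 30, 25, 28]
Pass 3: Select minimum 25 at index 3, swap -> [2, 9, 25, 30, 28]


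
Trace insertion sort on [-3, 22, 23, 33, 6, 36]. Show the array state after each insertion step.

First element -3 is already 'sorted'
Insert 22: shifted 0 elements -> [-3, 22, 23, 33, 6, 36]
Insert 23: shifted 0 elements -> [-3, 22, 23, 33, 6, 36]
Insert 33: shifted 0 elements -> [-3, 22, 23, 33, 6, 36]
Insert 6: shifted 3 elements -> [-3, 6, 22, 23, 33, 36]
Insert 36: shifted 0 elements -> [-3, 6, 22, 23, 33, 36]


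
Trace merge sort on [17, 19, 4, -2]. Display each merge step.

Divide and conquer:
  Merge [17] + [19] -> [17, 19]
  Merge [4] + [-2] -> [-2, 4]
  Merge [17, 19] + [-2, 4] -> [-2, 4, 17, 19]


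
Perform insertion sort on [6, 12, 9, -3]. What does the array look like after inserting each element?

First element 6 is already 'sorted'
Insert 12: shifted 0 elements -> [6, 12, 9, -3]
Insert 9: shifted 1 elements -> [6, 9, 12, -3]
Insert -3: shifted 3 elements -> [-3, 6, 9, 12]


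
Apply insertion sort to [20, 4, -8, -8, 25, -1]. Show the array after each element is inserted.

First element 20 is already 'sorted'
Insert 4: shifted 1 elements -> [4, 20, -8, -8, 25, -1]
Insert -8: shifted 2 elements -> [-8, 4, 20, -8, 25, -1]
Insert -8: shifted 2 elements -> [-8, -8, 4, 20, 25, -1]
Insert 25: shifted 0 elements -> [-8, -8, 4, 20, 25, -1]
Insert -1: shifted 3 elements -> [-8, -8, -1, 4, 20, 25]


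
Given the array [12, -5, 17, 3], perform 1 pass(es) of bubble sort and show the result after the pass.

After pass 1: [-5, 12, 3, 17] (2 swaps)
Total swaps: 2


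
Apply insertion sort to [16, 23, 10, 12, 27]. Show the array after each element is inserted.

First element 16 is already 'sorted'
Insert 23: shifted 0 elements -> [16, 23, 10, 12, 27]
Insert 10: shifted 2 elements -> [10, 16, 23, 12, 27]
Insert 12: shifted 2 elements -> [10, 12, 16, 23, 27]
Insert 27: shifted 0 elements -> [10, 12, 16, 23, 27]


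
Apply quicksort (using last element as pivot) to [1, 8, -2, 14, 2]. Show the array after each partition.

Partition 1: pivot=2 at index 2 -> [1, -2, 2, 14, 8]
Partition 2: pivot=-2 at index 0 -> [-2, 1, 2, 14, 8]
Partition 3: pivot=8 at index 3 -> [-2, 1, 2, 8, 14]


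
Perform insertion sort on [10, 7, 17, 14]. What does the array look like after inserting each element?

First element 10 is already 'sorted'
Insert 7: shifted 1 elements -> [7, 10, 17, 14]
Insert 17: shifted 0 elements -> [7, 10, 17, 14]
Insert 14: shifted 1 elements -> [7, 10, 14, 17]


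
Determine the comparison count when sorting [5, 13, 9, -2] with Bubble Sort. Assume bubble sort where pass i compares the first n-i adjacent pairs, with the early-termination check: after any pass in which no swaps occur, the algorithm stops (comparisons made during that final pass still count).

Pass 1: compare adjacent pairs (0,1)..(2,3) = 3 comparison(s), 2 swap(s) -> [5, 9, -2, 13]
Pass 2: compare adjacent pairs (0,1)..(1,2) = 2 comparison(s), 1 swap(s) -> [5, -2, 9, 13]
Pass 3: compare adjacent pairs (0,1)..(0,1) = 1 comparison(s), 1 swap(s) -> [-2, 5, 9, 13]
Every pass made at least one swap, so all n-1 passes run.
Total comparisons: 3 + 2 + 1 = 6


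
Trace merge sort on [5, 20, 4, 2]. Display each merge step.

Divide and conquer:
  Merge [5] + [20] -> [5, 20]
  Merge [4] + [2] -> [2, 4]
  Merge [5, 20] + [2, 4] -> [2, 4, 5, 20]


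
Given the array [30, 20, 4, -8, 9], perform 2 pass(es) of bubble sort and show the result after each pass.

After pass 1: [20, 4, -8, 9, 30] (4 swaps)
After pass 2: [4, -8, 9, 20, 30] (3 swaps)
Total swaps: 7


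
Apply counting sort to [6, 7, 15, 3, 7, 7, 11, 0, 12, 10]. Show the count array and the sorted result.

Count array: [1, 0, 0, 1, 0, 0, 1, 3, 0, 0, 1, 1, 1, 0, 0, 1]
(count[i] = number of elements equal to i)
Cumulative count: [1, 1, 1, 2, 2, 2, 3, 6, 6, 6, 7, 8, 9, 9, 9, 10]
Sorted: [0, 3, 6, 7, 7, 7, 10, 11, 12, 15]


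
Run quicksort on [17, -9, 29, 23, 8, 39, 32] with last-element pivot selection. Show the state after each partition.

Partition 1: pivot=32 at index 5 -> [17, -9, 29, 23, 8, 32, 39]
Partition 2: pivot=8 at index 1 -> [-9, 8, 29, 23, 17, 32, 39]
Partition 3: pivot=17 at index 2 -> [-9, 8, 17, 23, 29, 32, 39]
Partition 4: pivot=29 at index 4 -> [-9, 8, 17, 23, 29, 32, 39]


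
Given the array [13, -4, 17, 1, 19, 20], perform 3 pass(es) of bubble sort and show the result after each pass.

After pass 1: [-4, 13, 1, 17, 19, 20] (2 swaps)
After pass 2: [-4, 1, 13, 17, 19, 20] (1 swaps)
After pass 3: [-4, 1, 13, 17, 19, 20] (0 swaps)
Total swaps: 3


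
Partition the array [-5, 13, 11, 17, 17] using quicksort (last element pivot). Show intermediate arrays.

Partition 1: pivot=17 at index 4 -> [-5, 13, 11, 17, 17]
Partition 2: pivot=17 at index 3 -> [-5, 13, 11, 17, 17]
Partition 3: pivot=11 at index 1 -> [-5, 11, 13, 17, 17]


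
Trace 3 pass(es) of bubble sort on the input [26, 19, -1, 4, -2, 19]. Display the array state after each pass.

After pass 1: [19, -1, 4, -2, 19, 26] (5 swaps)
After pass 2: [-1, 4, -2, 19, 19, 26] (3 swaps)
After pass 3: [-1, -2, 4, 19, 19, 26] (1 swaps)
Total swaps: 9


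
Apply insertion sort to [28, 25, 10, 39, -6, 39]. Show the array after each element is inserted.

First element 28 is already 'sorted'
Insert 25: shifted 1 elements -> [25, 28, 10, 39, -6, 39]
Insert 10: shifted 2 elements -> [10, 25, 28, 39, -6, 39]
Insert 39: shifted 0 elements -> [10, 25, 28, 39, -6, 39]
Insert -6: shifted 4 elements -> [-6, 10, 25, 28, 39, 39]
Insert 39: shifted 0 elements -> [-6, 10, 25, 28, 39, 39]


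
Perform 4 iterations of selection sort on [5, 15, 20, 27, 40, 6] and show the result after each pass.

Pass 1: Select minimum 5 at index 0, swap -> [5, 15, 20, 27, 40, 6]
Pass 2: Select minimum 6 at index 5, swap -> [5, 6, 20, 27, 40, 15]
Pass 3: Select minimum 15 at index 5, swap -> [5, 6, 15, 27, 40, 20]
Pass 4: Select minimum 20 at index 5, swap -> [5, 6, 15, 20, 40, 27]


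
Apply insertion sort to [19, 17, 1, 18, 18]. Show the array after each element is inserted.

First element 19 is already 'sorted'
Insert 17: shifted 1 elements -> [17, 19, 1, 18, 18]
Insert 1: shifted 2 elements -> [1, 17, 19, 18, 18]
Insert 18: shifted 1 elements -> [1, 17, 18, 19, 18]
Insert 18: shifted 1 elements -> [1, 17, 18, 18, 19]


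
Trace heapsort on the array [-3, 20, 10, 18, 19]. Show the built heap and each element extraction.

Build heap: [20, 19, 10, 18, -3]
Extract 20: [19, 18, 10, -3, 20]
Extract 19: [18, -3, 10, 19, 20]
Extract 18: [10, -3, 18, 19, 20]
Extract 10: [-3, 10, 18, 19, 20]


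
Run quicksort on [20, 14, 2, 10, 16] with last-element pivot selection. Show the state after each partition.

Partition 1: pivot=16 at index 3 -> [14, 2, 10, 16, 20]
Partition 2: pivot=10 at index 1 -> [2, 10, 14, 16, 20]


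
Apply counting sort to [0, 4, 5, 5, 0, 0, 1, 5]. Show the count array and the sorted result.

Count array: [3, 1, 0, 0, 1, 3]
(count[i] = number of elements equal to i)
Cumulative count: [3, 4, 4, 4, 5, 8]
Sorted: [0, 0, 0, 1, 4, 5, 5, 5]


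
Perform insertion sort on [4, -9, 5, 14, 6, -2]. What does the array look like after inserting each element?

First element 4 is already 'sorted'
Insert -9: shifted 1 elements -> [-9, 4, 5, 14, 6, -2]
Insert 5: shifted 0 elements -> [-9, 4, 5, 14, 6, -2]
Insert 14: shifted 0 elements -> [-9, 4, 5, 14, 6, -2]
Insert 6: shifted 1 elements -> [-9, 4, 5, 6, 14, -2]
Insert -2: shifted 4 elements -> [-9, -2, 4, 5, 6, 14]


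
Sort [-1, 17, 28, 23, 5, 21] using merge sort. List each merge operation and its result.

Divide and conquer:
  Merge [17] + [28] -> [17, 28]
  Merge [-1] + [17, 28] -> [-1, 17, 28]
  Merge [5] + [21] -> [5, 21]
  Merge [23] + [5, 21] -> [5, 21, 23]
  Merge [-1, 17, 28] + [5, 21, 23] -> [-1, 5, 17, 21, 23, 28]


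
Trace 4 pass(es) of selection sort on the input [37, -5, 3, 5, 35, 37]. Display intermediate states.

Pass 1: Select minimum -5 at index 1, swap -> [-5, 37, 3, 5, 35, 37]
Pass 2: Select minimum 3 at index 2, swap -> [-5, 3, 37, 5, 35, 37]
Pass 3: Select minimum 5 at index 3, swap -> [-5, 3, 5, 37, 35, 37]
Pass 4: Select minimum 35 at index 4, swap -> [-5, 3, 5, 35, 37, 37]


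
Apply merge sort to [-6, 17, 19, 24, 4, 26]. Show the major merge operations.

Divide and conquer:
  Merge [17] + [19] -> [17, 19]
  Merge [-6] + [17, 19] -> [-6, 17, 19]
  Merge [4] + [26] -> [4, 26]
  Merge [24] + [4, 26] -> [4, 24, 26]
  Merge [-6, 17, 19] + [4, 24, 26] -> [-6, 4, 17, 19, 24, 26]


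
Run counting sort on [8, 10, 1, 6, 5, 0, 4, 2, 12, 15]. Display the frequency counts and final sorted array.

Count array: [1, 1, 1, 0, 1, 1, 1, 0, 1, 0, 1, 0, 1, 0, 0, 1]
(count[i] = number of elements equal to i)
Cumulative count: [1, 2, 3, 3, 4, 5, 6, 6, 7, 7, 8, 8, 9, 9, 9, 10]
Sorted: [0, 1, 2, 4, 5, 6, 8, 10, 12, 15]


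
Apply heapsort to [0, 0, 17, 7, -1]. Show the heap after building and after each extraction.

Build heap: [17, 7, 0, 0, -1]
Extract 17: [7, 0, 0, -1, 17]
Extract 7: [0, -1, 0, 7, 17]
Extract 0: [0, -1, 0, 7, 17]
Extract 0: [-1, 0, 0, 7, 17]


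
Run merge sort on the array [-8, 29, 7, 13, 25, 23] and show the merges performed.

Divide and conquer:
  Merge [29] + [7] -> [7, 29]
  Merge [-8] + [7, 29] -> [-8, 7, 29]
  Merge [25] + [23] -> [23, 25]
  Merge [13] + [23, 25] -> [13, 23, 25]
  Merge [-8, 7, 29] + [13, 23, 25] -> [-8, 7, 13, 23, 25, 29]


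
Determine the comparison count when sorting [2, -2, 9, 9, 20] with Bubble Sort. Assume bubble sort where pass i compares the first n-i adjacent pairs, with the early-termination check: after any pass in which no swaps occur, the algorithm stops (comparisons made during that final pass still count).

Pass 1: compare adjacent pairs (0,1)..(3,4) = 4 comparison(s), 1 swap(s) -> [-2, 2, 9, 9, 20]
Pass 2: compare adjacent pairs (0,1)..(2,3) = 3 comparison(s), 0 swap(s) -> [-2, 2, 9, 9, 20]
No swaps in this pass, so bubble sort stops here.
Total comparisons: 4 + 3 = 7


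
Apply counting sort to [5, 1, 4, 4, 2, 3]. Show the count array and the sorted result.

Count array: [0, 1, 1, 1, 2, 1]
(count[i] = number of elements equal to i)
Cumulative count: [0, 1, 2, 3, 5, 6]
Sorted: [1, 2, 3, 4, 4, 5]


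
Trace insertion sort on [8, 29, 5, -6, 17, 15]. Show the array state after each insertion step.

First element 8 is already 'sorted'
Insert 29: shifted 0 elements -> [8, 29, 5, -6, 17, 15]
Insert 5: shifted 2 elements -> [5, 8, 29, -6, 17, 15]
Insert -6: shifted 3 elements -> [-6, 5, 8, 29, 17, 15]
Insert 17: shifted 1 elements -> [-6, 5, 8, 17, 29, 15]
Insert 15: shifted 2 elements -> [-6, 5, 8, 15, 17, 29]


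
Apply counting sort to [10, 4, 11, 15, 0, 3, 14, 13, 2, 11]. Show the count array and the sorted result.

Count array: [1, 0, 1, 1, 1, 0, 0, 0, 0, 0, 1, 2, 0, 1, 1, 1]
(count[i] = number of elements equal to i)
Cumulative count: [1, 1, 2, 3, 4, 4, 4, 4, 4, 4, 5, 7, 7, 8, 9, 10]
Sorted: [0, 2, 3, 4, 10, 11, 11, 13, 14, 15]


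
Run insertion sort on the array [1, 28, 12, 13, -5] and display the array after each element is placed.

First element 1 is already 'sorted'
Insert 28: shifted 0 elements -> [1, 28, 12, 13, -5]
Insert 12: shifted 1 elements -> [1, 12, 28, 13, -5]
Insert 13: shifted 1 elements -> [1, 12, 13, 28, -5]
Insert -5: shifted 4 elements -> [-5, 1, 12, 13, 28]


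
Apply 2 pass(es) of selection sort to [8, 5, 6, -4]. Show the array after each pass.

Pass 1: Select minimum -4 at index 3, swap -> [-4, 5, 6, 8]
Pass 2: Select minimum 5 at index 1, swap -> [-4, 5, 6, 8]


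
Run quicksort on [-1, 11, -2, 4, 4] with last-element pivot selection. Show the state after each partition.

Partition 1: pivot=4 at index 3 -> [-1, -2, 4, 4, 11]
Partition 2: pivot=4 at index 2 -> [-1, -2, 4, 4, 11]
Partition 3: pivot=-2 at index 0 -> [-2, -1, 4, 4, 11]


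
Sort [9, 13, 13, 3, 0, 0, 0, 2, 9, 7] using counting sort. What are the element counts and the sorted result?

Count array: [3, 0, 1, 1, 0, 0, 0, 1, 0, 2, 0, 0, 0, 2]
(count[i] = number of elements equal to i)
Cumulative count: [3, 3, 4, 5, 5, 5, 5, 6, 6, 8, 8, 8, 8, 10]
Sorted: [0, 0, 0, 2, 3, 7, 9, 9, 13, 13]


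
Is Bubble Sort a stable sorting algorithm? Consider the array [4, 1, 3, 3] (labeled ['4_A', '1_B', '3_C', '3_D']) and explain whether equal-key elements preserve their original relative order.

Trace Bubble Sort on the labeled array (the key is the number; the letter only tracks identity):
  After pass 1: [1_B, 3_C, 3_D, 4_A]
  After pass 2: [1_B, 3_C, 3_D, 4_A] (no swaps, done)
Final order: [1_B, 3_C, 3_D, 4_A]
Equal keys:
  value 3: originally 3_C, 3_D; after sorting 3_C, 3_D -> order preserved
All equal keys kept their original relative order. Bubble Sort is stable: it only swaps adjacent elements when the left one is strictly greater, so equal keys never move past each other.
Answer: Stable


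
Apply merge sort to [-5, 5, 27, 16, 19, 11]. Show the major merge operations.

Divide and conquer:
  Merge [5] + [27] -> [5, 27]
  Merge [-5] + [5, 27] -> [-5, 5, 27]
  Merge [19] + [11] -> [11, 19]
  Merge [16] + [11, 19] -> [11, 16, 19]
  Merge [-5, 5, 27] + [11, 16, 19] -> [-5, 5, 11, 16, 19, 27]


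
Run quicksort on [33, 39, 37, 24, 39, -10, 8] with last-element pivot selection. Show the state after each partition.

Partition 1: pivot=8 at index 1 -> [-10, 8, 37, 24, 39, 33, 39]
Partition 2: pivot=39 at index 6 -> [-10, 8, 37, 24, 39, 33, 39]
Partition 3: pivot=33 at index 3 -> [-10, 8, 24, 33, 39, 37, 39]
Partition 4: pivot=37 at index 4 -> [-10, 8, 24, 33, 37, 39, 39]


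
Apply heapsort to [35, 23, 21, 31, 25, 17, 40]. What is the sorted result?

Build heap: [40, 31, 35, 23, 25, 17, 21]
Extract 40: [35, 31, 21, 23, 25, 17, 40]
Extract 35: [31, 25, 21, 23, 17, 35, 40]
Extract 31: [25, 23, 21, 17, 31, 35, 40]
Extract 25: [23, 17, 21, 25, 31, 35, 40]
Extract 23: [21, 17, 23, 25, 31, 35, 40]
Extract 21: [17, 21, 23, 25, 31, 35, 40]


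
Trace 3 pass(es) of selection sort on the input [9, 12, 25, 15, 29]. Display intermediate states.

Pass 1: Select minimum 9 at index 0, swap -> [9, 12, 25, 15, 29]
Pass 2: Select minimum 12 at index 1, swap -> [9, 12, 25, 15, 29]
Pass 3: Select minimum 15 at index 3, swap -> [9, 12, 15, 25, 29]


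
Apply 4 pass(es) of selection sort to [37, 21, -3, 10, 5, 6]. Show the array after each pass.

Pass 1: Select minimum -3 at index 2, swap -> [-3, 21, 37, 10, 5, 6]
Pass 2: Select minimum 5 at index 4, swap -> [-3, 5, 37, 10, 21, 6]
Pass 3: Select minimum 6 at index 5, swap -> [-3, 5, 6, 10, 21, 37]
Pass 4: Select minimum 10 at index 3, swap -> [-3, 5, 6, 10, 21, 37]


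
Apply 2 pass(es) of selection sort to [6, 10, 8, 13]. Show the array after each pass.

Pass 1: Select minimum 6 at index 0, swap -> [6, 10, 8, 13]
Pass 2: Select minimum 8 at index 2, swap -> [6, 8, 10, 13]


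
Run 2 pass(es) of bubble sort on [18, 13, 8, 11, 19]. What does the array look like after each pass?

After pass 1: [13, 8, 11, 18, 19] (3 swaps)
After pass 2: [8, 11, 13, 18, 19] (2 swaps)
Total swaps: 5


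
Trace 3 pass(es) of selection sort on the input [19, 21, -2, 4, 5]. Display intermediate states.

Pass 1: Select minimum -2 at index 2, swap -> [-2, 21, 19, 4, 5]
Pass 2: Select minimum 4 at index 3, swap -> [-2, 4, 19, 21, 5]
Pass 3: Select minimum 5 at index 4, swap -> [-2, 4, 5, 21, 19]


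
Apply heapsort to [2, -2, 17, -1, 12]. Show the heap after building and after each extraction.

Build heap: [17, 12, 2, -1, -2]
Extract 17: [12, -1, 2, -2, 17]
Extract 12: [2, -1, -2, 12, 17]
Extract 2: [-1, -2, 2, 12, 17]
Extract -1: [-2, -1, 2, 12, 17]


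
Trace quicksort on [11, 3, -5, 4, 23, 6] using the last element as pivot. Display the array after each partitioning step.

Partition 1: pivot=6 at index 3 -> [3, -5, 4, 6, 23, 11]
Partition 2: pivot=4 at index 2 -> [3, -5, 4, 6, 23, 11]
Partition 3: pivot=-5 at index 0 -> [-5, 3, 4, 6, 23, 11]
Partition 4: pivot=11 at index 4 -> [-5, 3, 4, 6, 11, 23]


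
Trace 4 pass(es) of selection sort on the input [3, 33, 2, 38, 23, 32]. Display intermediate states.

Pass 1: Select minimum 2 at index 2, swap -> [2, 33, 3, 38, 23, 32]
Pass 2: Select minimum 3 at index 2, swap -> [2, 3, 33, 38, 23, 32]
Pass 3: Select minimum 23 at index 4, swap -> [2, 3, 23, 38, 33, 32]
Pass 4: Select minimum 32 at index 5, swap -> [2, 3, 23, 32, 33, 38]


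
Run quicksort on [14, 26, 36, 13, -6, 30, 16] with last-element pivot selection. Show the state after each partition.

Partition 1: pivot=16 at index 3 -> [14, 13, -6, 16, 36, 30, 26]
Partition 2: pivot=-6 at index 0 -> [-6, 13, 14, 16, 36, 30, 26]
Partition 3: pivot=14 at index 2 -> [-6, 13, 14, 16, 36, 30, 26]
Partition 4: pivot=26 at index 4 -> [-6, 13, 14, 16, 26, 30, 36]
Partition 5: pivot=36 at index 6 -> [-6, 13, 14, 16, 26, 30, 36]


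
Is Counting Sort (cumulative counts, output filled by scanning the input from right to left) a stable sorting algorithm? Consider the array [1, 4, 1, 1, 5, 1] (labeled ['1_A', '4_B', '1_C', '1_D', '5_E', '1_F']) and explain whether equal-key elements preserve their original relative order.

Trace Counting Sort on the labeled array (the key is the number; the letter only tracks identity):
  Counts for values 0..5: [0, 4, 0, 0, 1, 1]
  Cumulative counts: [0, 4, 4, 4, 5, 6]
  Scan right to left: place 1_F at output index 3
  Scan right to left: place 5_E at output index 5
  Scan right to left: place 1_D at output index 2
  Scan right to left: place 1_C at output index 1
  Scan right to left: place 4_B at output index 4
  Scan right to left: place 1_A at output index 0
  Output: [1_A, 1_C, 1_D, 1_F, 4_B, 5_E]
Equal keys:
  value 1: originally 1_A, 1_C, 1_D, 1_F; after sorting 1_A, 1_C, 1_D, 1_F -> order preserved
All equal keys kept their original relative order. Counting Sort is stable: scanning the input right to left with decreasing cumulative counts places later duplicates at later output positions.
Answer: Stable


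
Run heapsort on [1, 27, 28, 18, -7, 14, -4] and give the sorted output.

Build heap: [28, 27, 14, 18, -7, 1, -4]
Extract 28: [27, 18, 14, -4, -7, 1, 28]
Extract 27: [18, 1, 14, -4, -7, 27, 28]
Extract 18: [14, 1, -7, -4, 18, 27, 28]
Extract 14: [1, -4, -7, 14, 18, 27, 28]
Extract 1: [-4, -7, 1, 14, 18, 27, 28]
Extract -4: [-7, -4, 1, 14, 18, 27, 28]


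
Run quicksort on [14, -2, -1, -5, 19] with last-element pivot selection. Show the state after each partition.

Partition 1: pivot=19 at index 4 -> [14, -2, -1, -5, 19]
Partition 2: pivot=-5 at index 0 -> [-5, -2, -1, 14, 19]
Partition 3: pivot=14 at index 3 -> [-5, -2, -1, 14, 19]
Partition 4: pivot=-1 at index 2 -> [-5, -2, -1, 14, 19]


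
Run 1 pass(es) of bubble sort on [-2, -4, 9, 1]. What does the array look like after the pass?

After pass 1: [-4, -2, 1, 9] (2 swaps)
Total swaps: 2


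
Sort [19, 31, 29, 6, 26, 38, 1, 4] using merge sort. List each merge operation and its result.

Divide and conquer:
  Merge [19] + [31] -> [19, 31]
  Merge [29] + [6] -> [6, 29]
  Merge [19, 31] + [6, 29] -> [6, 19, 29, 31]
  Merge [26] + [38] -> [26, 38]
  Merge [1] + [4] -> [1, 4]
  Merge [26, 38] + [1, 4] -> [1, 4, 26, 38]
  Merge [6, 19, 29, 31] + [1, 4, 26, 38] -> [1, 4, 6, 19, 26, 29, 31, 38]


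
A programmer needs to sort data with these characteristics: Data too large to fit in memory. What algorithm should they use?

Best choice: External merge sort
Reason: Minimizes disk I/O by sequential reads/writes


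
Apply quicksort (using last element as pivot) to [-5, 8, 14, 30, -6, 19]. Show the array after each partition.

Partition 1: pivot=19 at index 4 -> [-5, 8, 14, -6, 19, 30]
Partition 2: pivot=-6 at index 0 -> [-6, 8, 14, -5, 19, 30]
Partition 3: pivot=-5 at index 1 -> [-6, -5, 14, 8, 19, 30]
Partition 4: pivot=8 at index 2 -> [-6, -5, 8, 14, 19, 30]


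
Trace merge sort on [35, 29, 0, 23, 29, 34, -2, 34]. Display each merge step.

Divide and conquer:
  Merge [35] + [29] -> [29, 35]
  Merge [0] + [23] -> [0, 23]
  Merge [29, 35] + [0, 23] -> [0, 23, 29, 35]
  Merge [29] + [34] -> [29, 34]
  Merge [-2] + [34] -> [-2, 34]
  Merge [29, 34] + [-2, 34] -> [-2, 29, 34, 34]
  Merge [0, 23, 29, 35] + [-2, 29, 34, 34] -> [-2, 0, 23, 29, 29, 34, 34, 35]


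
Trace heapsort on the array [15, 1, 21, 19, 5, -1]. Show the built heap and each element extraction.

Build heap: [21, 19, 15, 1, 5, -1]
Extract 21: [19, 5, 15, 1, -1, 21]
Extract 19: [15, 5, -1, 1, 19, 21]
Extract 15: [5, 1, -1, 15, 19, 21]
Extract 5: [1, -1, 5, 15, 19, 21]
Extract 1: [-1, 1, 5, 15, 19, 21]


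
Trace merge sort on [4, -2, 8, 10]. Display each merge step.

Divide and conquer:
  Merge [4] + [-2] -> [-2, 4]
  Merge [8] + [10] -> [8, 10]
  Merge [-2, 4] + [8, 10] -> [-2, 4, 8, 10]


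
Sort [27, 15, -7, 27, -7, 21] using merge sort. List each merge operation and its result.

Divide and conquer:
  Merge [15] + [-7] -> [-7, 15]
  Merge [27] + [-7, 15] -> [-7, 15, 27]
  Merge [-7] + [21] -> [-7, 21]
  Merge [27] + [-7, 21] -> [-7, 21, 27]
  Merge [-7, 15, 27] + [-7, 21, 27] -> [-7, -7, 15, 21, 27, 27]


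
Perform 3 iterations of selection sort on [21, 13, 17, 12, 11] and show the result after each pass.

Pass 1: Select minimum 11 at index 4, swap -> [11, 13, 17, 12, 21]
Pass 2: Select minimum 12 at index 3, swap -> [11, 12, 17, 13, 21]
Pass 3: Select minimum 13 at index 3, swap -> [11, 12, 13, 17, 21]


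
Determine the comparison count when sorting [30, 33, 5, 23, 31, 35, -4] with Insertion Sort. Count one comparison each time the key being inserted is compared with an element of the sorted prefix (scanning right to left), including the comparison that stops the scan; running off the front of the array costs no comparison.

Insert 33: 30 <= 33 (stop) = 1 comparison(s) -> [30, 33, 5, 23, 31, 35, -4]
Insert 5: 33 > 5 (shift), 30 > 5 (shift), reached front = 2 comparison(s) -> [5, 30, 33, 23, 31, 35, -4]
Insert 23: 33 > 23 (shift), 30 > 23 (shift), 5 <= 23 (stop) = 3 comparison(s) -> [5, 23, 30, 33, 31, 35, -4]
Insert 31: 33 > 31 (shift), 30 <= 31 (stop) = 2 comparison(s) -> [5, 23, 30, 31, 33, 35, -4]
Insert 35: 33 <= 35 (stop) = 1 comparison(s) -> [5, 23, 30, 31, 33, 35, -4]
Insert -4: 35 > -4 (shift), 33 > -4 (shift), 31 > -4 (shift), 30 > -4 (shift), 23 > -4 (shift), 5 > -4 (shift), reached front = 6 comparison(s) -> [-4, 5, 23, 30, 31, 33, 35]
Total comparisons: 1 + 2 + 3 + 2 + 1 + 6 = 15


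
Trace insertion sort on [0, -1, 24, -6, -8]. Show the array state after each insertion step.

First element 0 is already 'sorted'
Insert -1: shifted 1 elements -> [-1, 0, 24, -6, -8]
Insert 24: shifted 0 elements -> [-1, 0, 24, -6, -8]
Insert -6: shifted 3 elements -> [-6, -1, 0, 24, -8]
Insert -8: shifted 4 elements -> [-8, -6, -1, 0, 24]


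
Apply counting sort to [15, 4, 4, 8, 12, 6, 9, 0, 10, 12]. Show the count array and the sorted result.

Count array: [1, 0, 0, 0, 2, 0, 1, 0, 1, 1, 1, 0, 2, 0, 0, 1]
(count[i] = number of elements equal to i)
Cumulative count: [1, 1, 1, 1, 3, 3, 4, 4, 5, 6, 7, 7, 9, 9, 9, 10]
Sorted: [0, 4, 4, 6, 8, 9, 10, 12, 12, 15]


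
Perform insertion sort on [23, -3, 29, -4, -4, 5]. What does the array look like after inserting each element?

First element 23 is already 'sorted'
Insert -3: shifted 1 elements -> [-3, 23, 29, -4, -4, 5]
Insert 29: shifted 0 elements -> [-3, 23, 29, -4, -4, 5]
Insert -4: shifted 3 elements -> [-4, -3, 23, 29, -4, 5]
Insert -4: shifted 3 elements -> [-4, -4, -3, 23, 29, 5]
Insert 5: shifted 2 elements -> [-4, -4, -3, 5, 23, 29]


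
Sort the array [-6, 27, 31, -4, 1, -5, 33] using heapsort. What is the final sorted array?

Build heap: [33, 27, 31, -4, 1, -5, -6]
Extract 33: [31, 27, -5, -4, 1, -6, 33]
Extract 31: [27, 1, -5, -4, -6, 31, 33]
Extract 27: [1, -4, -5, -6, 27, 31, 33]
Extract 1: [-4, -6, -5, 1, 27, 31, 33]
Extract -4: [-5, -6, -4, 1, 27, 31, 33]
Extract -5: [-6, -5, -4, 1, 27, 31, 33]


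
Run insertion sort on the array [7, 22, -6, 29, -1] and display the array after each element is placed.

First element 7 is already 'sorted'
Insert 22: shifted 0 elements -> [7, 22, -6, 29, -1]
Insert -6: shifted 2 elements -> [-6, 7, 22, 29, -1]
Insert 29: shifted 0 elements -> [-6, 7, 22, 29, -1]
Insert -1: shifted 3 elements -> [-6, -1, 7, 22, 29]


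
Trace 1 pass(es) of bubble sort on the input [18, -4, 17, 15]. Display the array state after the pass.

After pass 1: [-4, 17, 15, 18] (3 swaps)
Total swaps: 3


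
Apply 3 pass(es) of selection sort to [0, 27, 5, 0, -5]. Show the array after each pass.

Pass 1: Select minimum -5 at index 4, swap -> [-5, 27, 5, 0, 0]
Pass 2: Select minimum 0 at index 3, swap -> [-5, 0, 5, 27, 0]
Pass 3: Select minimum 0 at index 4, swap -> [-5, 0, 0, 27, 5]


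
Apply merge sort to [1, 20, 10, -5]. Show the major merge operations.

Divide and conquer:
  Merge [1] + [20] -> [1, 20]
  Merge [10] + [-5] -> [-5, 10]
  Merge [1, 20] + [-5, 10] -> [-5, 1, 10, 20]


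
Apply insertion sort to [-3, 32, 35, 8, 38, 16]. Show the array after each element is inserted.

First element -3 is already 'sorted'
Insert 32: shifted 0 elements -> [-3, 32, 35, 8, 38, 16]
Insert 35: shifted 0 elements -> [-3, 32, 35, 8, 38, 16]
Insert 8: shifted 2 elements -> [-3, 8, 32, 35, 38, 16]
Insert 38: shifted 0 elements -> [-3, 8, 32, 35, 38, 16]
Insert 16: shifted 3 elements -> [-3, 8, 16, 32, 35, 38]


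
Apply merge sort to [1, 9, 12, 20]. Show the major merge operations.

Divide and conquer:
  Merge [1] + [9] -> [1, 9]
  Merge [12] + [20] -> [12, 20]
  Merge [1, 9] + [12, 20] -> [1, 9, 12, 20]


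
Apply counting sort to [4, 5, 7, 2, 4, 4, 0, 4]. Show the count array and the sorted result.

Count array: [1, 0, 1, 0, 4, 1, 0, 1]
(count[i] = number of elements equal to i)
Cumulative count: [1, 1, 2, 2, 6, 7, 7, 8]
Sorted: [0, 2, 4, 4, 4, 4, 5, 7]


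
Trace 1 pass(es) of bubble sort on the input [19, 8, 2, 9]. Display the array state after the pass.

After pass 1: [8, 2, 9, 19] (3 swaps)
Total swaps: 3


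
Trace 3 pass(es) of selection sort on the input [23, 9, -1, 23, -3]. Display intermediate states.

Pass 1: Select minimum -3 at index 4, swap -> [-3, 9, -1, 23, 23]
Pass 2: Select minimum -1 at index 2, swap -> [-3, -1, 9, 23, 23]
Pass 3: Select minimum 9 at index 2, swap -> [-3, -1, 9, 23, 23]


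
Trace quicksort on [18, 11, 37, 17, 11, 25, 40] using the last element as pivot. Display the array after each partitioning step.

Partition 1: pivot=40 at index 6 -> [18, 11, 37, 17, 11, 25, 40]
Partition 2: pivot=25 at index 4 -> [18, 11, 17, 11, 25, 37, 40]
Partition 3: pivot=11 at index 1 -> [11, 11, 17, 18, 25, 37, 40]
Partition 4: pivot=18 at index 3 -> [11, 11, 17, 18, 25, 37, 40]


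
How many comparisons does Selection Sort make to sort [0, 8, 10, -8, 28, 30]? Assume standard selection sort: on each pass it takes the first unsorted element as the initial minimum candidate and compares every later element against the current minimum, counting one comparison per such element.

Pass 1: scan indices 1..5 for the minimum = 5 comparison(s); min is -8, place at index 0 -> [-8, 8, 10, 0, 28, 30]
Pass 2: scan indices 2..5 for the minimum = 4 comparison(s); min is 0, place at index 1 -> [-8, 0, 10, 8, 28, 30]
Pass 3: scan indices 3..5 for the minimum = 3 comparison(s); min is 8, place at index 2 -> [-8, 0, 8, 10, 28, 30]
Pass 4: scan indices 4..5 for the minimum = 2 comparison(s); min is 10, place at index 3 -> [-8, 0, 8, 10, 28, 30]
Pass 5: scan indices 5..5 for the minimum = 1 comparison(s); min is 28, place at index 4 -> [-8, 0, 8, 10, 28, 30]
Selection sort always scans the whole unsorted suffix, so the count is (n-1) + (n-2) + ... + 1 = n(n-1)/2 = 6*5/2 = 15 regardless of the input order.
Total comparisons: 5 + 4 + 3 + 2 + 1 = 15


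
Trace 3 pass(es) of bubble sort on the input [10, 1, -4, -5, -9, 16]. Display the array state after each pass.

After pass 1: [1, -4, -5, -9, 10, 16] (4 swaps)
After pass 2: [-4, -5, -9, 1, 10, 16] (3 swaps)
After pass 3: [-5, -9, -4, 1, 10, 16] (2 swaps)
Total swaps: 9


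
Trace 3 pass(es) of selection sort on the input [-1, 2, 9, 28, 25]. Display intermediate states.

Pass 1: Select minimum -1 at index 0, swap -> [-1, 2, 9, 28, 25]
Pass 2: Select minimum 2 at index 1, swap -> [-1, 2, 9, 28, 25]
Pass 3: Select minimum 9 at index 2, swap -> [-1, 2, 9, 28, 25]


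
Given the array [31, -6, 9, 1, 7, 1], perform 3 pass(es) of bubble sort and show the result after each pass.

After pass 1: [-6, 9, 1, 7, 1, 31] (5 swaps)
After pass 2: [-6, 1, 7, 1, 9, 31] (3 swaps)
After pass 3: [-6, 1, 1, 7, 9, 31] (1 swaps)
Total swaps: 9


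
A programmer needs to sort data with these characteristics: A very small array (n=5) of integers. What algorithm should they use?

Best choice: Insertion sort
Reason: For tiny inputs the O(n^2) overhead is negligible and insertion sort has minimal constant factors


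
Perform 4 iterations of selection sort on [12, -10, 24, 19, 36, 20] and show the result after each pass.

Pass 1: Select minimum -10 at index 1, swap -> [-10, 12, 24, 19, 36, 20]
Pass 2: Select minimum 12 at index 1, swap -> [-10, 12, 24, 19, 36, 20]
Pass 3: Select minimum 19 at index 3, swap -> [-10, 12, 19, 24, 36, 20]
Pass 4: Select minimum 20 at index 5, swap -> [-10, 12, 19, 20, 36, 24]


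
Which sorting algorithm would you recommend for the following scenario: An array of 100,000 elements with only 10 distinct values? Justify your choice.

Best choice: 3-way quicksort or Counting sort
Reason: 3-way (Dutch national flag) partitioning groups every copy of the pivot together, so with only d=10 distinct keys quicksort finishes in O(n log d) expected time, which is effectively linear; counting sort runs in O(n + k) where k is the size of the key range (not the number of distinct values), so it is linear when the 10 values are integers drawn from a small known range
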